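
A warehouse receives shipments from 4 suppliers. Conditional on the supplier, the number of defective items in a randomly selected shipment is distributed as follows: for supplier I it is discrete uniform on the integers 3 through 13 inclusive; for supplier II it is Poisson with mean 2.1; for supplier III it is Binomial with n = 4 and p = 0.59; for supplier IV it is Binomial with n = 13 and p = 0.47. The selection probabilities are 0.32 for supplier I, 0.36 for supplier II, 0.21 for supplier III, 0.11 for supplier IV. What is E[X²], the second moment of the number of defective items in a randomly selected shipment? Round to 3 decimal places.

31.859

For each component E[X²] = Var + (mean)², giving I: 74; II: 6.51; III: 6.5372; IV: 40.5704.
Overall E[X²] = 0.32·74 + 0.36·6.51 + 0.21·6.5372 + 0.11·40.5704 = 31.8592.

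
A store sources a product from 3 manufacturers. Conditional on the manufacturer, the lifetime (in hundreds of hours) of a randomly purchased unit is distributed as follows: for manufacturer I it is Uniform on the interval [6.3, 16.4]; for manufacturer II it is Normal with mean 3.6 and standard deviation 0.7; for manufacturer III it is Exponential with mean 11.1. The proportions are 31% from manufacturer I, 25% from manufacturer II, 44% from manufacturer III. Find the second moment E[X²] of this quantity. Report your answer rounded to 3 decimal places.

154.358

For each component E[X²] = Var + (mean)², giving I: 137.323; II: 13.45; III: 246.42.
Overall E[X²] = 0.31·137.323 + 0.25·13.45 + 0.44·246.42 = 154.358.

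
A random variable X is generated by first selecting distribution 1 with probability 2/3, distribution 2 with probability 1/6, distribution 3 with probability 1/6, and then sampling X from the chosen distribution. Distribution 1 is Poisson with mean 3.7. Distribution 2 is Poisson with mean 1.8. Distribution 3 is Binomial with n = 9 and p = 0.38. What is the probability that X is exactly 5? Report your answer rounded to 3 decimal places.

0.124

Conditional on each component, P(X = 5): 1: 0.142869; 2: 0.0260286; 3: 0.147521.
By total probability, P(X = 5) = 0.666667·0.142869 + 0.166667·0.0260286 + 0.166667·0.147521 = 0.124171.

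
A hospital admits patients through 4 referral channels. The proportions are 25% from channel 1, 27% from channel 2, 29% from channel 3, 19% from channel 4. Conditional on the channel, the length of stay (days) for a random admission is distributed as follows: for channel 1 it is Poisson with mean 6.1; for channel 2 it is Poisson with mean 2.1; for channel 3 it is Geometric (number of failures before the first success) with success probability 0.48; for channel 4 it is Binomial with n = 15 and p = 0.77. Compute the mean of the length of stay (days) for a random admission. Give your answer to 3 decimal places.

Component means — 1: 6.1; 2: 2.1; 3: 1.08333; 4: 11.55.
E[X] = 0.25·6.1 + 0.27·2.1 + 0.29·1.08333 + 0.19·11.55 = 4.60067.

4.601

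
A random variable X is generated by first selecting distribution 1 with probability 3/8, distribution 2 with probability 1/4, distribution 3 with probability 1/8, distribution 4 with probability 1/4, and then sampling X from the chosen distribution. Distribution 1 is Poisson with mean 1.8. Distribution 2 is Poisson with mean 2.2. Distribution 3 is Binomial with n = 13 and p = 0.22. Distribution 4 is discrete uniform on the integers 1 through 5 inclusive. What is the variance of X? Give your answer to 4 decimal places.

2.2607

Per component, 1: μ=1.8, E[X²]=5.04; 2: μ=2.2, E[X²]=7.04; 3: μ=2.86, E[X²]=10.4104; 4: μ=3, E[X²]=11.
E[X] = 0.375·1.8 + 0.25·2.2 + 0.125·2.86 + 0.25·3 = 2.3325.
E[X²] = 0.375·5.04 + 0.25·7.04 + 0.125·10.4104 + 0.25·11 = 7.7013.
Var(X) = E[X²] − (E[X])² = 7.7013 − 5.44056 = 2.26074.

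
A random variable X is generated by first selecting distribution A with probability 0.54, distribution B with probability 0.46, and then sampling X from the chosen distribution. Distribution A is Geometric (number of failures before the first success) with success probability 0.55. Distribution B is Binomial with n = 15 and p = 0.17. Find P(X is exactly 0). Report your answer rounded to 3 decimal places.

0.325

Conditional on each component, P(X = 0): A: 0.55; B: 0.0611183.
By total probability, P(X = 0) = 0.54·0.55 + 0.46·0.0611183 = 0.325114.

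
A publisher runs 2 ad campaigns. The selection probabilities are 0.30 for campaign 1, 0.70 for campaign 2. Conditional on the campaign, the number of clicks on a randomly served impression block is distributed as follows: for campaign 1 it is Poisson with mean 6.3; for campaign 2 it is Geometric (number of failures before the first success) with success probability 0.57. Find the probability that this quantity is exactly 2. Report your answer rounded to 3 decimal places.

Conditional on each campaign, P(X = 2): 1: 0.0364415; 2: 0.105393.
By total probability, P(X = 2) = 0.3·0.0364415 + 0.7·0.105393 = 0.0847075.

0.085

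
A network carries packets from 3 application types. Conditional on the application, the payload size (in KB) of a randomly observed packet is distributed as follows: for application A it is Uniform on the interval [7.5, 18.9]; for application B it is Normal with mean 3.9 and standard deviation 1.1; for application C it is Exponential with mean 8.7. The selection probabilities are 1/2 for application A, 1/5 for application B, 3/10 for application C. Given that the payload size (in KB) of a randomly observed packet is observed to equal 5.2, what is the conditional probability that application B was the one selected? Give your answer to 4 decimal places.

Likelihoods f(5.2 | ·): A: 0; B: 0.180397; C: 0.063227.
Posterior ∝ prior × likelihood. Numerator for B: 0.2·0.180397 = 0.0360794.
Normalizing constant: 0.5·0 + 0.2·0.180397 + 0.3·0.063227 = 0.0550475.
P(B | observation) = 0.0360794 / 0.0550475 = 0.655423.

0.6554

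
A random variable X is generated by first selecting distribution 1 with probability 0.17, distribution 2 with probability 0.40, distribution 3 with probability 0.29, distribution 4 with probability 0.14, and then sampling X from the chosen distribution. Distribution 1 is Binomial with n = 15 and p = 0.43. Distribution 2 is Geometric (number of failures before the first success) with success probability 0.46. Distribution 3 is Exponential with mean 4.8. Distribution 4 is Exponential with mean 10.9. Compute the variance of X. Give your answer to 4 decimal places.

35.7926

Per component, 1: μ=6.45, E[X²]=45.279; 2: μ=1.17391, E[X²]=3.93006; 3: μ=4.8, E[X²]=46.08; 4: μ=10.9, E[X²]=237.62.
E[X] = 0.17·6.45 + 0.4·1.17391 + 0.29·4.8 + 0.14·10.9 = 4.48407.
E[X²] = 0.17·45.279 + 0.4·3.93006 + 0.29·46.08 + 0.14·237.62 = 55.8995.
Var(X) = E[X²] − (E[X])² = 55.8995 − 20.1068 = 35.7926.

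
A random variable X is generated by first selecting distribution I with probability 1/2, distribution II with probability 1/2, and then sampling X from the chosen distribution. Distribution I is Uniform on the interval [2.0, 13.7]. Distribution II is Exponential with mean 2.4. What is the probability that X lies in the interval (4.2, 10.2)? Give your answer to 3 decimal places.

0.336

Conditional on each component, P(4.2 < X < 10.2): I: 0.512821; II: 0.15951.
By total probability, P(4.2 < X < 10.2) = 0.5·0.512821 + 0.5·0.15951 = 0.336165.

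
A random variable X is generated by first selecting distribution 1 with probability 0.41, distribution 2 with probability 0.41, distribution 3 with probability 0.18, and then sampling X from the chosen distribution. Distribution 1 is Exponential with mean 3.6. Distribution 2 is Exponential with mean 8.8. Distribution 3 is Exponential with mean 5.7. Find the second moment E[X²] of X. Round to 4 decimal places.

For each component E[X²] = Var + (mean)², giving 1: 25.92; 2: 154.88; 3: 64.98.
Overall E[X²] = 0.41·25.92 + 0.41·154.88 + 0.18·64.98 = 85.8244.

85.8244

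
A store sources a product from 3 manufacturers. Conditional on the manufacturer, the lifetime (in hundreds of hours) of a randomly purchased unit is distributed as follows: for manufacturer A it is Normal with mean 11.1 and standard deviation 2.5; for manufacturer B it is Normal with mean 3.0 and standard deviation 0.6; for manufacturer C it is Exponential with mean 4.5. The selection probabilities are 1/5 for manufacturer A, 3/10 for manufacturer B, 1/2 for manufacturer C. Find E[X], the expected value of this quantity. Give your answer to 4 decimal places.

5.3700

Component means — A: 11.1; B: 3; C: 4.5.
E[X] = 0.2·11.1 + 0.3·3 + 0.5·4.5 = 5.37.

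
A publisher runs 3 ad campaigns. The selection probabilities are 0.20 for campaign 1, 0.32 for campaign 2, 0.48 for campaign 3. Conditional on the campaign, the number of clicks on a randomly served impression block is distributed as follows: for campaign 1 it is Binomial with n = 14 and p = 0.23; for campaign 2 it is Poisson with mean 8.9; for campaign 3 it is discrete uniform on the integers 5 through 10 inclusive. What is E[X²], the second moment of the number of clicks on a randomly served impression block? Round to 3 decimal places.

For each component E[X²] = Var + (mean)², giving 1: 12.8478; 2: 88.11; 3: 59.1667.
Overall E[X²] = 0.2·12.8478 + 0.32·88.11 + 0.48·59.1667 = 59.1648.

59.165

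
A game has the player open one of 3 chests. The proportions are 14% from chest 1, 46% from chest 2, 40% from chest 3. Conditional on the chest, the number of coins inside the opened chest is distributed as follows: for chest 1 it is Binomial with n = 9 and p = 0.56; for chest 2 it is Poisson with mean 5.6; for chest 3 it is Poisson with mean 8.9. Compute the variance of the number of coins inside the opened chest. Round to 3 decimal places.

Per component, 1: μ=5.04, E[X²]=27.6192; 2: μ=5.6, E[X²]=36.96; 3: μ=8.9, E[X²]=88.11.
E[X] = 0.14·5.04 + 0.46·5.6 + 0.4·8.9 = 6.8416.
E[X²] = 0.14·27.6192 + 0.46·36.96 + 0.4·88.11 = 56.1123.
Var(X) = E[X²] − (E[X])² = 56.1123 − 46.8075 = 9.3048.

9.305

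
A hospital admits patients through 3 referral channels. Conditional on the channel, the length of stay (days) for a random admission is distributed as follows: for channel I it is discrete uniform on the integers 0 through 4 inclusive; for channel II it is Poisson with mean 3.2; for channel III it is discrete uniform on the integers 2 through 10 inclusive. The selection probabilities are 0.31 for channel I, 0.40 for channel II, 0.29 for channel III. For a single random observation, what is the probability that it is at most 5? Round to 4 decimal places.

Conditional on each channel, P(X ≤ 5): I: 1; II: 0.894592; III: 0.444444.
By total probability, P(X ≤ 5) = 0.31·1 + 0.4·0.894592 + 0.29·0.444444 = 0.796726.

0.7967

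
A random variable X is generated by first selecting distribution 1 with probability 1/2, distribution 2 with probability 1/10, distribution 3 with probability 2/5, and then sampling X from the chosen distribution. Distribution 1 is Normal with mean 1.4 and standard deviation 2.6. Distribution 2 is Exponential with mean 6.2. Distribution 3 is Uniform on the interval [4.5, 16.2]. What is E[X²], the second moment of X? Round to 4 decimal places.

59.4600

For each component E[X²] = Var + (mean)², giving 1: 8.72; 2: 76.88; 3: 118.53.
Overall E[X²] = 0.5·8.72 + 0.1·76.88 + 0.4·118.53 = 59.46.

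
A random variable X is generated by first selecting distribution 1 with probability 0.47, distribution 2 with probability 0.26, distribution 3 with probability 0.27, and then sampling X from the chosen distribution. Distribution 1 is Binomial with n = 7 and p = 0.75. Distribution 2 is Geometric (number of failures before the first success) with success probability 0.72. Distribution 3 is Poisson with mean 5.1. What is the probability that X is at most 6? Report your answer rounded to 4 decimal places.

0.8690

Conditional on each component, P(X ≤ 6): 1: 0.866516; 2: 0.999865; 3: 0.74742.
By total probability, P(X ≤ 6) = 0.47·0.866516 + 0.26·0.999865 + 0.27·0.74742 = 0.869031.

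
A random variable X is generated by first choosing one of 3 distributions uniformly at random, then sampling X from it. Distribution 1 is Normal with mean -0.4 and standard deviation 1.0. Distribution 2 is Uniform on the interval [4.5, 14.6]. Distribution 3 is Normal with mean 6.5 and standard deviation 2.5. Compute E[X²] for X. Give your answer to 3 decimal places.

For each component E[X²] = Var + (mean)², giving 1: 1.16; 2: 99.7033; 3: 48.5.
Overall E[X²] = 0.333333·1.16 + 0.333333·99.7033 + 0.333333·48.5 = 49.7878.

49.788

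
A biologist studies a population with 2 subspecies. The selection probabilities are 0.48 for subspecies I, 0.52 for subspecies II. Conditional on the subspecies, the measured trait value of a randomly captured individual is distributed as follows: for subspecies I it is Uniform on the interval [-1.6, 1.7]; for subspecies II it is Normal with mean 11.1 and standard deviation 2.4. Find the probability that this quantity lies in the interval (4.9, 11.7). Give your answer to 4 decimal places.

0.3088

Conditional on each subspecies, P(4.9 < X < 11.7): I: 0; II: 0.593814.
By total probability, P(4.9 < X < 11.7) = 0.48·0 + 0.52·0.593814 = 0.308783.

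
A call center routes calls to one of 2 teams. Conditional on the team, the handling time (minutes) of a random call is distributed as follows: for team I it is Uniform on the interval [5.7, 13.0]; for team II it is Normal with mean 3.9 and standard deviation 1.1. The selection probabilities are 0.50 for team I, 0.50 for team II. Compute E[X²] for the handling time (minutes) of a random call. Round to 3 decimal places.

For each component E[X²] = Var + (mean)², giving I: 91.8633; II: 16.42.
Overall E[X²] = 0.5·91.8633 + 0.5·16.42 = 54.1417.

54.142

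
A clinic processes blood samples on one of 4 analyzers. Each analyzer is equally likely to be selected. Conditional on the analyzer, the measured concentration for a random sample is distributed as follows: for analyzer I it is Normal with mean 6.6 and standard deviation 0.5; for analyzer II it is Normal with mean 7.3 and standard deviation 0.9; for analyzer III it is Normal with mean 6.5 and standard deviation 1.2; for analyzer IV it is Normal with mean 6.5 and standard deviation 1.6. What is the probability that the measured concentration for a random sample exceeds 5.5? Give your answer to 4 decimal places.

0.8738

Conditional on each analyzer, P(X > 5.5): I: 0.986097; II: 0.97725; III: 0.797672; IV: 0.734014.
By total probability, P(X > 5.5) = 0.25·0.986097 + 0.25·0.97725 + 0.25·0.797672 + 0.25·0.734014 = 0.873758.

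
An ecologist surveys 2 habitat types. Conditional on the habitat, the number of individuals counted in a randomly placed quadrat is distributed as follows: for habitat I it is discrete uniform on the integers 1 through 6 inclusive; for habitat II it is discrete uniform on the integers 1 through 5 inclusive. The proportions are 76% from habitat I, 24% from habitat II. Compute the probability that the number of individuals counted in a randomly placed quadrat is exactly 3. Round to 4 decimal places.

0.1747

Conditional on each habitat, P(X = 3): I: 0.166667; II: 0.2.
By total probability, P(X = 3) = 0.76·0.166667 + 0.24·0.2 = 0.174667.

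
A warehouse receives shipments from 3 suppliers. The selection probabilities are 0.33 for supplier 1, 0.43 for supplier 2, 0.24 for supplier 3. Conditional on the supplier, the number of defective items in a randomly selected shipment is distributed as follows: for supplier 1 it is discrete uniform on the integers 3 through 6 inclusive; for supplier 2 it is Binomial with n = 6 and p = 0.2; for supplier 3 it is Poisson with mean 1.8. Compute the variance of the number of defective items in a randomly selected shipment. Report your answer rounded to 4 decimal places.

Per component, 1: μ=4.5, E[X²]=21.5; 2: μ=1.2, E[X²]=2.4; 3: μ=1.8, E[X²]=5.04.
E[X] = 0.33·4.5 + 0.43·1.2 + 0.24·1.8 = 2.433.
E[X²] = 0.33·21.5 + 0.43·2.4 + 0.24·5.04 = 9.3366.
Var(X) = E[X²] − (E[X])² = 9.3366 − 5.91949 = 3.41711.

3.4171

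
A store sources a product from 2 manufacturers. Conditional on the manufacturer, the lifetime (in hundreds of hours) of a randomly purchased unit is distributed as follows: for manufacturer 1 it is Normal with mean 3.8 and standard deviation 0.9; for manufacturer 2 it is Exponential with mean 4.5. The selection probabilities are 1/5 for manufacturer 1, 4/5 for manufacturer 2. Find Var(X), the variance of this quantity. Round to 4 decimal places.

Per component, 1: μ=3.8, E[X²]=15.25; 2: μ=4.5, E[X²]=40.5.
E[X] = 0.2·3.8 + 0.8·4.5 = 4.36.
E[X²] = 0.2·15.25 + 0.8·40.5 = 35.45.
Var(X) = E[X²] − (E[X])² = 35.45 − 19.0096 = 16.4404.

16.4404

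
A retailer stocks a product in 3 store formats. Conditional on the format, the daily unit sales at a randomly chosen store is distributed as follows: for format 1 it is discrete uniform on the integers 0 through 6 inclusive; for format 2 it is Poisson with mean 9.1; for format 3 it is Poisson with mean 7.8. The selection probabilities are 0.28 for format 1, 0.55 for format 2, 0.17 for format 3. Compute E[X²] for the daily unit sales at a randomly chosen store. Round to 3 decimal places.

65.859

For each component E[X²] = Var + (mean)², giving 1: 13; 2: 91.91; 3: 68.64.
Overall E[X²] = 0.28·13 + 0.55·91.91 + 0.17·68.64 = 65.8593.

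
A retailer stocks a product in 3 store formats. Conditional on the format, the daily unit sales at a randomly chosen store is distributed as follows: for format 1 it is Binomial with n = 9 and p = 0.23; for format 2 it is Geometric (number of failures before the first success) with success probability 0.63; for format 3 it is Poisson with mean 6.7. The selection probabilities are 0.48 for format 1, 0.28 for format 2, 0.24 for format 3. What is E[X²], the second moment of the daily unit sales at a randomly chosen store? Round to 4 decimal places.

For each component E[X²] = Var + (mean)², giving 1: 5.8788; 2: 1.27715; 3: 51.59.
Overall E[X²] = 0.48·5.8788 + 0.28·1.27715 + 0.24·51.59 = 15.561.

15.5610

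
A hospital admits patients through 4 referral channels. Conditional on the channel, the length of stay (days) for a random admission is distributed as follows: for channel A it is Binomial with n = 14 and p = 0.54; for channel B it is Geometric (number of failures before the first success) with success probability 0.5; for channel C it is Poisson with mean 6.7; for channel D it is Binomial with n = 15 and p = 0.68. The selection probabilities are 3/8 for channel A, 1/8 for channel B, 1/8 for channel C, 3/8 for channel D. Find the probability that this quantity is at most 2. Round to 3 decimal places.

Conditional on each channel, P(X ≤ 2): A: 0.00271305; B: 0.875; C: 0.0371058; D: 1.91545e-05.
By total probability, P(X ≤ 2) = 0.375·0.00271305 + 0.125·0.875 + 0.125·0.0371058 + 0.375·1.91545e-05 = 0.115038.

0.115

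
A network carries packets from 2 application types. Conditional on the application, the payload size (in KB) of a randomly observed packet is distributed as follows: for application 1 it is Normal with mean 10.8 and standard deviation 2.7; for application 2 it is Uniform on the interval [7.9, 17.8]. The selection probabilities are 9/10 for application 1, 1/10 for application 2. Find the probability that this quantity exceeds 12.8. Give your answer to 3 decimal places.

0.257

Conditional on each application, P(X > 12.8): 1: 0.229425; 2: 0.505051.
By total probability, P(X > 12.8) = 0.9·0.229425 + 0.1·0.505051 = 0.256988.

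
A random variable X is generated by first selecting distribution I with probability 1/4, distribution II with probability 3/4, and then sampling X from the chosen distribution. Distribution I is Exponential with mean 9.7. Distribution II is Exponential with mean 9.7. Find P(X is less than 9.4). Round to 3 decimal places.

0.621

Conditional on each component, P(X < 9.4): I: 0.620565; II: 0.620565.
By total probability, P(X < 9.4) = 0.25·0.620565 + 0.75·0.620565 = 0.620565.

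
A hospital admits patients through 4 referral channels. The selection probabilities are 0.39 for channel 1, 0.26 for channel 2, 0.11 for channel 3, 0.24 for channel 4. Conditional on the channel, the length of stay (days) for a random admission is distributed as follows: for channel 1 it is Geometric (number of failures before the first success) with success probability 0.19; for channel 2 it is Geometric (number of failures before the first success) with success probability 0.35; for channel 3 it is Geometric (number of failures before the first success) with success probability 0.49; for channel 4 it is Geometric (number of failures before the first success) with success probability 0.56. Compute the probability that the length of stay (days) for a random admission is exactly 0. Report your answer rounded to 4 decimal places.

0.3534

Conditional on each channel, P(X = 0): 1: 0.19; 2: 0.35; 3: 0.49; 4: 0.56.
By total probability, P(X = 0) = 0.39·0.19 + 0.26·0.35 + 0.11·0.49 + 0.24·0.56 = 0.3534.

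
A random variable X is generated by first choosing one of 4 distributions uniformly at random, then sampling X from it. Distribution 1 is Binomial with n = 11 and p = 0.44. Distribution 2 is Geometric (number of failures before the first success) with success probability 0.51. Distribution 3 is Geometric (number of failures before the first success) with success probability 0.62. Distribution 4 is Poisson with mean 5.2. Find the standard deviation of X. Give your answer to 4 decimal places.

2.6846

Per component, 1: μ=4.84, E[X²]=26.136; 2: μ=0.960784, E[X²]=2.807; 3: μ=0.612903, E[X²]=1.3642; 4: μ=5.2, E[X²]=32.24.
E[X] = 0.25·4.84 + 0.25·0.960784 + 0.25·0.612903 + 0.25·5.2 = 2.90342.
E[X²] = 0.25·26.136 + 0.25·2.807 + 0.25·1.3642 + 0.25·32.24 = 15.6368.
Var(X) = E[X²] − (E[X])² = 15.6368 − 8.42986 = 7.20694.
SD(X) = √7.20694 = 2.68457.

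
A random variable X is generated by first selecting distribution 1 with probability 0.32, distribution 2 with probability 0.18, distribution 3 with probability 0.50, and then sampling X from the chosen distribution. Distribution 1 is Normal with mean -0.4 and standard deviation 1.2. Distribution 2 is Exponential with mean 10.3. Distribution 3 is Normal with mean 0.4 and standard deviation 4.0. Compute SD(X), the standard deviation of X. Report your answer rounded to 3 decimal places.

6.563

Per component, 1: μ=-0.4, E[X²]=1.6; 2: μ=10.3, E[X²]=212.18; 3: μ=0.4, E[X²]=16.16.
E[X] = 0.32·-0.4 + 0.18·10.3 + 0.5·0.4 = 1.926.
E[X²] = 0.32·1.6 + 0.18·212.18 + 0.5·16.16 = 46.7844.
Var(X) = E[X²] − (E[X])² = 46.7844 − 3.70948 = 43.0749.
SD(X) = √43.0749 = 6.56315.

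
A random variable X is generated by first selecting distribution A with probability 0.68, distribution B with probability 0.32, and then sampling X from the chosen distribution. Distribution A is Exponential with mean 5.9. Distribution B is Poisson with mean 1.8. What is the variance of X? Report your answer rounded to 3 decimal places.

Per component, A: μ=5.9, E[X²]=69.62; B: μ=1.8, E[X²]=5.04.
E[X] = 0.68·5.9 + 0.32·1.8 = 4.588.
E[X²] = 0.68·69.62 + 0.32·5.04 = 48.9544.
Var(X) = E[X²] − (E[X])² = 48.9544 − 21.0497 = 27.9047.

27.905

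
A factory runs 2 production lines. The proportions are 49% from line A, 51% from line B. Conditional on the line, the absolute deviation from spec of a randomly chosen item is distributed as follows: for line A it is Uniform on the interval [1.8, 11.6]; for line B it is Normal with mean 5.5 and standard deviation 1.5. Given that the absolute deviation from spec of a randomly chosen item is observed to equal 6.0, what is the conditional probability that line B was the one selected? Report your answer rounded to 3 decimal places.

Likelihoods f(6.0 | ·): A: 0.102041; B: 0.251589.
Posterior ∝ prior × likelihood. Numerator for B: 0.51·0.251589 = 0.12831.
Normalizing constant: 0.49·0.102041 + 0.51·0.251589 = 0.17831.
P(B | observation) = 0.12831 / 0.17831 = 0.71959.

0.720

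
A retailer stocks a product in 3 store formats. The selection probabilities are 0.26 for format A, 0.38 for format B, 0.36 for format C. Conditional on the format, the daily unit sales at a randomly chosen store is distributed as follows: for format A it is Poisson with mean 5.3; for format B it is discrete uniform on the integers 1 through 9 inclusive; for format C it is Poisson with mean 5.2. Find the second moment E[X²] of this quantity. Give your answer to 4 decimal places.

32.3211

For each component E[X²] = Var + (mean)², giving A: 33.39; B: 31.6667; C: 32.24.
Overall E[X²] = 0.26·33.39 + 0.38·31.6667 + 0.36·32.24 = 32.3211.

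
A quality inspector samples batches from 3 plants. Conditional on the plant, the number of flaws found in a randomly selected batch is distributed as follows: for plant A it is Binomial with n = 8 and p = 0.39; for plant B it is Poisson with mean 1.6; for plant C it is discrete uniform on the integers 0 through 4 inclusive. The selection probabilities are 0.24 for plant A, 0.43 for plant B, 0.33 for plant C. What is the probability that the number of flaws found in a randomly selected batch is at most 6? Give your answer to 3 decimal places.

Conditional on each plant, P(X ≤ 6): A: 0.992768; B: 0.998664; C: 1.
By total probability, P(X ≤ 6) = 0.24·0.992768 + 0.43·0.998664 + 0.33·1 = 0.99769.

0.998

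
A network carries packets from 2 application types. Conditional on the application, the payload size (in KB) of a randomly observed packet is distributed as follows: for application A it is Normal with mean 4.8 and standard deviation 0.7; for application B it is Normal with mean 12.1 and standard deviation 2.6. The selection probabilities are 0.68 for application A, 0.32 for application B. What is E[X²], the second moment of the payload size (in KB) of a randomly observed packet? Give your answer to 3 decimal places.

65.015

For each component E[X²] = Var + (mean)², giving A: 23.53; B: 153.17.
Overall E[X²] = 0.68·23.53 + 0.32·153.17 = 65.0148.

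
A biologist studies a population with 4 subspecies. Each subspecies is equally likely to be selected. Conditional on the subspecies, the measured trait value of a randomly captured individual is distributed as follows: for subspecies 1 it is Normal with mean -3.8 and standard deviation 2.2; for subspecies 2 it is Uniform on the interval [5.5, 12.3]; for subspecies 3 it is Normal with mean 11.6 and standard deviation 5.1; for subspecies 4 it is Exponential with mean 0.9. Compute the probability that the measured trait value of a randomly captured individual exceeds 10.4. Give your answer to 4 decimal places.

0.2181

Conditional on each subspecies, P(X > 10.4): 1: 5.42721e-11; 2: 0.279412; 3: 0.59301; 4: 9.58266e-06.
By total probability, P(X > 10.4) = 0.25·5.42721e-11 + 0.25·0.279412 + 0.25·0.59301 + 0.25·9.58266e-06 = 0.218108.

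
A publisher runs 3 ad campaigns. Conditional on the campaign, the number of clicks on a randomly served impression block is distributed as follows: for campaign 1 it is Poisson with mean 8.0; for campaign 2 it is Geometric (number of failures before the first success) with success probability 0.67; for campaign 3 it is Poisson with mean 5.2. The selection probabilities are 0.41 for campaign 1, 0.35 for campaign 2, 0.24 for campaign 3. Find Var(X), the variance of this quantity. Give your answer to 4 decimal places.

Per component, 1: μ=8, E[X²]=72; 2: μ=0.492537, E[X²]=0.977723; 3: μ=5.2, E[X²]=32.24.
E[X] = 0.41·8 + 0.35·0.492537 + 0.24·5.2 = 4.70039.
E[X²] = 0.41·72 + 0.35·0.977723 + 0.24·32.24 = 37.5998.
Var(X) = E[X²] − (E[X])² = 37.5998 − 22.0936 = 15.5062.

15.5062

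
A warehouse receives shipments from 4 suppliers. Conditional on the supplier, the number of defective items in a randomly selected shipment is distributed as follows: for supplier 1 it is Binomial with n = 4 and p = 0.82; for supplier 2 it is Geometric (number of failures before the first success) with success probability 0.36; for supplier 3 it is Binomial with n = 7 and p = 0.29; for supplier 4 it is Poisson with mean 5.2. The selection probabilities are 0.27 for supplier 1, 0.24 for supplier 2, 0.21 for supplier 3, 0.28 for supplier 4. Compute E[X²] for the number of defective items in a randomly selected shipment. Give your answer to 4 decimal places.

For each component E[X²] = Var + (mean)², giving 1: 11.3488; 2: 8.09877; 3: 5.5622; 4: 32.24.
Overall E[X²] = 0.27·11.3488 + 0.24·8.09877 + 0.21·5.5622 + 0.28·32.24 = 15.2031.

15.2031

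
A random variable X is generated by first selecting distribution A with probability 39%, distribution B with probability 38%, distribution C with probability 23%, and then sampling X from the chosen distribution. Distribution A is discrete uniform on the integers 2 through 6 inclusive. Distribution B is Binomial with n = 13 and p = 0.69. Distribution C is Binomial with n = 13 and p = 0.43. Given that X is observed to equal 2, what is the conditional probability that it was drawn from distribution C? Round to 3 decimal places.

Likelihoods P(X=2 | ·): A: 0.2; B: 9.43564e-05; C: 0.0297615.
Posterior ∝ prior × likelihood. Numerator for C: 0.23·0.0297615 = 0.00684515.
Normalizing constant: 0.39·0.2 + 0.38·9.43564e-05 + 0.23·0.0297615 = 0.084881.
P(C | observation) = 0.00684515 / 0.084881 = 0.080644.

0.081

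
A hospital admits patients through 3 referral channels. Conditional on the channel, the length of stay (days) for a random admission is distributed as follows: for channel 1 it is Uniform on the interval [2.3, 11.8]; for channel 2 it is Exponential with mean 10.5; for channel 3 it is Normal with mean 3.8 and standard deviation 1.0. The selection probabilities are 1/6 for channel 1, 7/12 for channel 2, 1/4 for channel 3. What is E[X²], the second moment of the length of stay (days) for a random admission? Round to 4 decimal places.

For each component E[X²] = Var + (mean)², giving 1: 57.2233; 2: 220.5; 3: 15.44.
Overall E[X²] = 0.166667·57.2233 + 0.583333·220.5 + 0.25·15.44 = 142.022.

142.0222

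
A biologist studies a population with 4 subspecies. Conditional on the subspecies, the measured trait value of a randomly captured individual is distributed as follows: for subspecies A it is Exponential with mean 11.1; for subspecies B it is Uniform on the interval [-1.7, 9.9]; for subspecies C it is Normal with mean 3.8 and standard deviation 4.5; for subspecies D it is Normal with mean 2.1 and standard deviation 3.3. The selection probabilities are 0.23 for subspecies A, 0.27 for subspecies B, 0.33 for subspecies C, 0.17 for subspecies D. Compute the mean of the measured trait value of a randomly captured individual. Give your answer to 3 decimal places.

5.271

Component means — A: 11.1; B: 4.1; C: 3.8; D: 2.1.
E[X] = 0.23·11.1 + 0.27·4.1 + 0.33·3.8 + 0.17·2.1 = 5.271.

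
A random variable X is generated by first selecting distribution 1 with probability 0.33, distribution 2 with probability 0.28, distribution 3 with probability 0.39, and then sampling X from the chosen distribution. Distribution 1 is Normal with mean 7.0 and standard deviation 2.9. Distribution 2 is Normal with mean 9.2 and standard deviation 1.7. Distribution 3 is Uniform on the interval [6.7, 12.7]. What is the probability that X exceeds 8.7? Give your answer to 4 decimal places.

Conditional on each component, P(X > 8.7): 1: 0.278868; 2: 0.615666; 3: 0.666667.
By total probability, P(X > 8.7) = 0.33·0.278868 + 0.28·0.615666 + 0.39·0.666667 = 0.524413.

0.5244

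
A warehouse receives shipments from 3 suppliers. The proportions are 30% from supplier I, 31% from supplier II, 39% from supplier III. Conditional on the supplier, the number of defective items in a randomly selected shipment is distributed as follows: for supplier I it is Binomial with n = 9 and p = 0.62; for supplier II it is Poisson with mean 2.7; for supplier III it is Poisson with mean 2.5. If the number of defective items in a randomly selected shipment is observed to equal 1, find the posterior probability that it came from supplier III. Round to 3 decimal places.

0.584

Likelihoods P(X=1 | ·): I: 0.00242607; II: 0.181455; III: 0.205212.
Posterior ∝ prior × likelihood. Numerator for III: 0.39·0.205212 = 0.0800329.
Normalizing constant: 0.3·0.00242607 + 0.31·0.181455 + 0.39·0.205212 = 0.137012.
P(III | observation) = 0.0800329 / 0.137012 = 0.584132.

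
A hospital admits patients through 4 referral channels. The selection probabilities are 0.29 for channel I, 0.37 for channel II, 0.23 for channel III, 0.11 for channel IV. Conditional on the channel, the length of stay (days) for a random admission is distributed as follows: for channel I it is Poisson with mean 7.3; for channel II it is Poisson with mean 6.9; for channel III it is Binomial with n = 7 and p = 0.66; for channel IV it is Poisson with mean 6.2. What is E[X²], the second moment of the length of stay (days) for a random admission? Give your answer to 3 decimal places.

For each component E[X²] = Var + (mean)², giving I: 60.59; II: 54.51; III: 22.9152; IV: 44.64.
Overall E[X²] = 0.29·60.59 + 0.37·54.51 + 0.23·22.9152 + 0.11·44.64 = 47.9207.

47.921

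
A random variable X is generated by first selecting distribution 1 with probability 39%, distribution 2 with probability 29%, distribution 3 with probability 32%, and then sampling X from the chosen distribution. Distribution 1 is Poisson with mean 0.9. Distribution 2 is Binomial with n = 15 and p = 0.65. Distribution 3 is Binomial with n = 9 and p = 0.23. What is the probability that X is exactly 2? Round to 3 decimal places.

Conditional on each component, P(X = 2): 1: 0.164661; 2: 5.24687e-05; 3: 0.305628.
By total probability, P(X = 2) = 0.39·0.164661 + 0.29·5.24687e-05 + 0.32·0.305628 = 0.162034.

0.162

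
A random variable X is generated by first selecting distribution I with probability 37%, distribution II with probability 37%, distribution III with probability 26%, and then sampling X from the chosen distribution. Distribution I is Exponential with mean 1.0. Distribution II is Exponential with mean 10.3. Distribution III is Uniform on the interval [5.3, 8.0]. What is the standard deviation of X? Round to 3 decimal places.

7.482

Per component, I: μ=1, E[X²]=2; II: μ=10.3, E[X²]=212.18; III: μ=6.65, E[X²]=44.83.
E[X] = 0.37·1 + 0.37·10.3 + 0.26·6.65 = 5.91.
E[X²] = 0.37·2 + 0.37·212.18 + 0.26·44.83 = 90.9024.
Var(X) = E[X²] − (E[X])² = 90.9024 − 34.9281 = 55.9743.
SD(X) = √55.9743 = 7.4816.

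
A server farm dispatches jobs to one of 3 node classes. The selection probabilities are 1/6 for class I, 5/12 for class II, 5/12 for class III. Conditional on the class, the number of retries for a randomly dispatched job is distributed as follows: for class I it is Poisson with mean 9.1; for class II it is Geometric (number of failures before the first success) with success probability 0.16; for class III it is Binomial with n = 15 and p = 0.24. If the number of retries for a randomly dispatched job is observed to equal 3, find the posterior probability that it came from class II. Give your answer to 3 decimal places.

Likelihoods P(X=3 | ·): I: 0.0140247; II: 0.0948326; III: 0.233565.
Posterior ∝ prior × likelihood. Numerator for II: 0.416667·0.0948326 = 0.0395136.
Normalizing constant: 0.166667·0.0140247 + 0.416667·0.0948326 + 0.416667·0.233565 = 0.13917.
P(II | observation) = 0.0395136 / 0.13917 = 0.283923.

0.284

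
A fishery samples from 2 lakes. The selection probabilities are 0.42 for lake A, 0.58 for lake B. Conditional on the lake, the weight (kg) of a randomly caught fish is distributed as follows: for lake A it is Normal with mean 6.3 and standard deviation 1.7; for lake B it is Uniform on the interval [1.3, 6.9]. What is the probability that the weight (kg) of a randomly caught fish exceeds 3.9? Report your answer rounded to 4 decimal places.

0.6975

Conditional on each lake, P(X > 3.9): A: 0.92099; B: 0.535714.
By total probability, P(X > 3.9) = 0.42·0.92099 + 0.58·0.535714 = 0.69753.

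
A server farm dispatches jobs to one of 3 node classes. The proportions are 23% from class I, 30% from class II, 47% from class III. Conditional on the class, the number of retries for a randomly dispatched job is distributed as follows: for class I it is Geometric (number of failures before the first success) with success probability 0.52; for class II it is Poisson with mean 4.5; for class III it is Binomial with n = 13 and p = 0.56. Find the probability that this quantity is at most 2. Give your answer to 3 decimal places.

Conditional on each class, P(X ≤ 2): I: 0.889408; II: 0.173578; III: 0.00333367.
By total probability, P(X ≤ 2) = 0.23·0.889408 + 0.3·0.173578 + 0.47·0.00333367 = 0.258204.

0.258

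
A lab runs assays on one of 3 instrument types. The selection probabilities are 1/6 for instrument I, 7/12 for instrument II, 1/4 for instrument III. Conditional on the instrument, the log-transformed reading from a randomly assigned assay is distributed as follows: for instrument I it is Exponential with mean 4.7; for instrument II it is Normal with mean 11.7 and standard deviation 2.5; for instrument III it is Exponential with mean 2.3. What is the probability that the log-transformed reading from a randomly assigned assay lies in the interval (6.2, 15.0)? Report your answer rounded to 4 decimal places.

0.5749

Conditional on each instrument, P(6.2 < X < 15.0): I: 0.226252; II: 0.892679; III: 0.0660272.
By total probability, P(6.2 < X < 15.0) = 0.166667·0.226252 + 0.583333·0.892679 + 0.25·0.0660272 = 0.574945.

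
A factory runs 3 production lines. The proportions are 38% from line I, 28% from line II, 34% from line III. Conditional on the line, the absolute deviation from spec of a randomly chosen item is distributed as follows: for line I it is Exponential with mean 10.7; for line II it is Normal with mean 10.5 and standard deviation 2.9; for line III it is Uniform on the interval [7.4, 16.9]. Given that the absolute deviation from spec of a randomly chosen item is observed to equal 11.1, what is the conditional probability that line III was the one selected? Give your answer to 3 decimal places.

0.416

Likelihoods f(11.1 | ·): I: 0.0331197; II: 0.134653; III: 0.105263.
Posterior ∝ prior × likelihood. Numerator for III: 0.34·0.105263 = 0.0357895.
Normalizing constant: 0.38·0.0331197 + 0.28·0.134653 + 0.34·0.105263 = 0.0860779.
P(III | observation) = 0.0357895 / 0.0860779 = 0.41578.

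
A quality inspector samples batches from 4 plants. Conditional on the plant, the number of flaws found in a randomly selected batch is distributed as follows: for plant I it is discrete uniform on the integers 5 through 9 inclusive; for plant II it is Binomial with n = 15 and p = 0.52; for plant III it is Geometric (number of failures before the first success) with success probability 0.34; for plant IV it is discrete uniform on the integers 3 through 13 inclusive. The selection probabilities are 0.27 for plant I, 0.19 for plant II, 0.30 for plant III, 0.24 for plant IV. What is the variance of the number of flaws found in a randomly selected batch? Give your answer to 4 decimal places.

Per component, I: μ=7, E[X²]=51; II: μ=7.8, E[X²]=64.584; III: μ=1.94118, E[X²]=9.47751; IV: μ=8, E[X²]=74.
E[X] = 0.27·7 + 0.19·7.8 + 0.3·1.94118 + 0.24·8 = 5.87435.
E[X²] = 0.27·51 + 0.19·64.584 + 0.3·9.47751 + 0.24·74 = 46.6442.
Var(X) = E[X²] − (E[X])² = 46.6442 − 34.508 = 12.1362.

12.1362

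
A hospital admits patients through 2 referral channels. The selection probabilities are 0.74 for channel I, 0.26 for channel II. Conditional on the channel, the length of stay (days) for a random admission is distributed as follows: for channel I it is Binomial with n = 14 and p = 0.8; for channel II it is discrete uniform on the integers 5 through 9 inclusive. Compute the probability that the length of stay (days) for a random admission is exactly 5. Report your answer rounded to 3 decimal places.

0.052

Conditional on each channel, P(X = 5): I: 0.00033588; II: 0.2.
By total probability, P(X = 5) = 0.74·0.00033588 + 0.26·0.2 = 0.0522486.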